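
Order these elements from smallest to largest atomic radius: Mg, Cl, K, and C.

C, Cl, Mg, K

Atomic radius shrinks across a period as nuclear charge pulls the same shell inward, and grows down a group as new shells are added.
These span different periods and groups, so the two trends combine.
Cl > C: the two effects oppose for this pair; the down-group effect wins (99 vs 75 pm).
Mg > Cl: both are in period 3; the period trend gives Mg the larger value.
K > Mg: both effects reinforce here, so K is clearly the larger of the two.
Tabulated atomic radius (pm): C 75, Mg 139, Cl 99, K 196.
So from smallest to largest: C < Cl < Mg < K.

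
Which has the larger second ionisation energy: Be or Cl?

Cl

IE_2 is the cost of taking one more electron from the +1 cation: Be⁺ still has 1 valence electron; Cl⁺ still has 6 valence electrons.
All are still removing valence electrons, so compare the +1 ions as you would atoms: IE_2 generally rises across a period (higher Z_eff) and falls down a group (larger shell), subject to the usual subshell exceptions.
Valence configurations: Be⁺ [He]2s¹, Cl⁺ [Ne]3s²3p⁴.
The numbers (kJ/mol): Be 1757, Cl 2298.
So the second ionization energies run Be < Cl.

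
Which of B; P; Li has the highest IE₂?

Li

Consider each +1 ion: B⁺ still has 2 valence electrons; P⁺ still has 4 valence electrons; Li⁺ is the bare [He] core.
Pulling an electron out of a noble-gas core costs far more than removing a remaining valence electron, so Li sits at the high end of IE_2.
Valence configurations: B⁺ [He]2s², P⁺ [Ne]3s²3p².
The numbers (kJ/mol): B 2427, P 1907, Li 7298.
Putting it together, IE_2: P < B < Li.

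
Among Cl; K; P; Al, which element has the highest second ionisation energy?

K

Consider each +1 ion: Cl⁺ still has 6 valence electrons; K⁺ is the bare [Ar] core; P⁺ still has 4 valence electrons; Al⁺ still has 2 valence electrons.
Pulling an electron out of a noble-gas core costs far more than removing a remaining valence electron, so K sits at the high end of IE_2.
Valence configurations: Cl⁺ [Ne]3s²3p⁴, P⁺ [Ne]3s²3p², Al⁺ [Ne]3s².
Tabulated IE_2 (kJ/mol): Cl 2298, K 3052, P 1907, Al 1817.
Hence IE_2: Al < P < Cl < K.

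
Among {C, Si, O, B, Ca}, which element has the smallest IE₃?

Consider each +2 ion: C²⁺ still has 2 valence electrons; Si²⁺ still has 2 valence electrons; O²⁺ still has 4 valence electrons; B²⁺ still has 1 valence electron; Ca²⁺ is the bare [Ar] core.
Usually core removal costs more than valence removal, but here the competition is close: a tightly held n=2 valence electron can cost more to remove than an n=3 core electron, so the actual values have to decide it.
Valence configurations: C²⁺ [He]2s², Si²⁺ [Ne]3s², O²⁺ [He]2s²2p², B²⁺ [He]2s¹.
Approximate IE_3 values (kJ/mol): C 4620, Si 3232, O 5300, B 3660, Ca 4912.
Putting it together, IE_3: Si < B < C < Ca < O.

Si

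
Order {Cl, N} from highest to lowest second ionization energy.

After 1 electron has been removed, what remains? Cl⁺ still has 6 valence electrons; N⁺ still has 4 valence electrons.
All are still removing valence electrons, so compare the +1 ions as you would atoms: IE_2 generally rises across a period (higher Z_eff) and falls down a group (larger shell), subject to the usual subshell exceptions.
Valence configurations: Cl⁺ [Ne]3s²3p⁴, N⁺ [He]2s²2p².
The numbers (kJ/mol): Cl 2298, N 2856.
So the second ionization energies run Cl < N.

N, Cl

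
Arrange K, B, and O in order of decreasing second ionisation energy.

O > K > B

The second ionization energy removes an electron from the +1 ion. For each element: K⁺ is the bare [Ar] core; B⁺ still has 2 valence electrons; O⁺ still has 5 valence electrons.
Usually core removal costs more than valence removal, but here the competition is close: a tightly held n=2 valence electron can cost more to remove than an n=3 core electron, so the actual values have to decide it.
Valence configurations: B⁺ [He]2s², O⁺ [He]2s²2p³.
Approximate IE_2 values (kJ/mol): K 3052, B 2427, O 3388.
So the second ionization energies run B < K < O.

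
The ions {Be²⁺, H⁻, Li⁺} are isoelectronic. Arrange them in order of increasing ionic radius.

Be²⁺ < Li⁺ < H⁻

All of these have 2 electrons, so size is governed by nuclear charge alone: the more protons, the stronger the pull on the same electron cloud, and the smaller the ion.
Nuclear charges: Be²⁺ (Z=4), Li⁺ (Z=3), H⁻ (Z=1).
Smallest to largest: Be²⁺ < Li⁺ < H⁻.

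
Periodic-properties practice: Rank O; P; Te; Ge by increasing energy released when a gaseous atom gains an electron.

P < Ge < O < Te

Electron affinity generally becomes more exothermic across a period toward the halogens and less exothermic down a group.
These span different periods and groups, so the two trends combine.
Ge > P: this pair runs against the simple trend — see the exception note.
O > Ge: relative to Ge, both the across-period and down-group shifts push O's electron affinity up.
Te > O: this pair runs against the simple trend — see the exception note.
Note the exception: Ge has a higher electron affinity than P, contrary to the simple trend — adding an electron to P's half-filled np³ subshell costs electron-pairing energy.
Note the exception: Te has a higher electron affinity than O, contrary to the simple trend — O's compact 2p subshell gives strong electron–electron repulsion on the added electron.
Approximate values (kJ/mol): O 141, P 72, Ge 119, Te 190.
So from lowest to highest: P < Ge < O < Te.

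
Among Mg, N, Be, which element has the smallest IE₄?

The fourth ionization energy removes an electron from the +3 ion. For each element: Mg³⁺ is already 1 electron into the core; N³⁺ still has 2 valence electrons; Be³⁺ is already 1 electron into the core.
Core electrons are held far more tightly than valence electrons, so Mg and Be top the IE_4 order.
The numbers (kJ/mol): Mg 10543, N 7475, Be 21007.
Putting it together, IE_4: N < Mg < Be.

N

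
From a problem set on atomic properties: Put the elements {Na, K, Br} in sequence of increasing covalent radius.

Br < Na < K

Na is in period 3, group 1; K is in period 4, group 1; Br is in period 4, group 17.
Moving right in a period, electrons are added to the same shell under a stronger nuclear pull, so atoms get smaller; moving down, a new shell is opened and atoms get larger.
Here both period and group differ, so the two effects have to be weighed against each other.
Na > Br: period and group pull opposite ways; the across-period shift dominates (155 vs 114 pm).
K > Na: they share group 1; the group trend gives K the larger value.
For reference (pm): Na 155, K 196, Br 114.
So from smallest to largest: Br < Na < K.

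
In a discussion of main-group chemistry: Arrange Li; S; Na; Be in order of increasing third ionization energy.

S < Na < Li < Be

After 2 electrons have been removed, what remains? Li²⁺ is already 1 electron into the core; S²⁺ still has 4 valence electrons; Na²⁺ is already 1 electron into the core; Be²⁺ is the bare [He] core.
Pulling an electron out of a noble-gas core costs far more than removing a remaining valence electron, so Na, Li and Be sit at the high end of IE_3.
Tabulated IE_3 (kJ/mol): Li 11815, S 3357, Na 6910, Be 14849.
Putting it together, IE_3: S < Na < Li < Be.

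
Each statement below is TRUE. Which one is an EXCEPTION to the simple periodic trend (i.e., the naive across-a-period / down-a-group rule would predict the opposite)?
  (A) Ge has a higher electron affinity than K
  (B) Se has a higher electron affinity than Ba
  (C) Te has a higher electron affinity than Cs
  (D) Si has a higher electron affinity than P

The general trend: electron affinity increases across a period and decreases down a group.
(A) Ge (period 4, group 14) vs K (period 4, group 1): the stated order agrees with the simple trend.
(B) Se (period 4, group 16) vs Ba (period 6, group 2): the stated order agrees with the simple trend.
(C) Te (period 5, group 16) vs Cs (period 6, group 1): the stated order agrees with the simple trend.
(D) Si (period 3, group 14) vs P (period 3, group 15): the stated order contradicts the simple trend.
The exception is (D): adding an electron to P's half-filled 3p³ is unfavourable, so Si (3p²) has the more exothermic EA.

(D)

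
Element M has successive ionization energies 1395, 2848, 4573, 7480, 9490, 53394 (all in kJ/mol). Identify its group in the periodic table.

Group 15

Look for the largest jump between consecutive ionization energies: IE6/IE5 ≈ 5.6, far larger than any earlier ratio.
That jump marks the point where a core electron is being removed. So the atom has 5 valence electrons.
A main-group element with 5 valence electrons is in group 15.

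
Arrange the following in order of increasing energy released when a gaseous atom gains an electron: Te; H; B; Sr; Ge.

Sr < B < H < Ge < Te

Adding an electron releases more energy for atoms nearer the top right (short of the noble gases).
Neither a single period nor a single group — weigh both effects.
B > Sr: both effects reinforce here, so B is clearly the higher of the two.
H > B: the two effects oppose for this pair; the down-group effect wins (73 vs 27 kJ/mol).
Ge > H: period and group pull opposite ways; the across-period shift dominates (119 vs 73 kJ/mol).
Te > Ge: the two effects oppose for this pair; the across-period effect wins (190 vs 119 kJ/mol).
Approximate values (kJ/mol): H 73, B 27, Ge 119, Sr 5, Te 190.
So from lowest to highest: Sr < B < H < Ge < Te.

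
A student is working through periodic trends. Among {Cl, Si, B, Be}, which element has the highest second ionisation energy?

B

IE_2 is the cost of taking one more electron from the +1 cation: Cl⁺ still has 6 valence electrons; Si⁺ still has 3 valence electrons; B⁺ still has 2 valence electrons; Be⁺ still has 1 valence electron.
All are still removing valence electrons, so compare the +1 ions as you would atoms: IE_2 generally rises across a period (higher Z_eff) and falls down a group (larger shell), subject to the usual subshell exceptions.
Valence configurations: Cl⁺ [Ne]3s²3p⁴, Si⁺ [Ne]3s²3p¹, B⁺ [He]2s², Be⁺ [He]2s¹.
Approximate IE_2 values (kJ/mol): Cl 2298, Si 1577, B 2427, Be 1757.
So the second ionization energies run Si < Be < Cl < B.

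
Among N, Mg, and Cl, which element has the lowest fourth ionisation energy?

Cl

Consider each +3 ion: N³⁺ still has 2 valence electrons; Mg³⁺ is already 1 electron into the core; Cl³⁺ still has 4 valence electrons.
Breaking into a closed-shell core is much more expensive than removing a leftover valence electron — Mg has the largest IE_4 here.
Valence configurations: N³⁺ [He]2s², Cl³⁺ [Ne]3s²3p².
Approximate IE_4 values (kJ/mol): N 7475, Mg 10543, Cl 5159.
Putting it together, IE_4: Cl < N < Mg.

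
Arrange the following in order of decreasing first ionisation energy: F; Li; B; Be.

F, Be, B, Li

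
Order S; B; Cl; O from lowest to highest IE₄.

IE_4 is the cost of taking one more electron from the +3 cation: S³⁺ still has 3 valence electrons; B³⁺ is the bare [He] core; Cl³⁺ still has 4 valence electrons; O³⁺ still has 3 valence electrons.
Pulling an electron out of a noble-gas core costs far more than removing a remaining valence electron, so B sits at the high end of IE_4.
Valence configurations: S³⁺ [Ne]3s²3p¹, Cl³⁺ [Ne]3s²3p², O³⁺ [He]2s²2p¹.
Approximate IE_4 values (kJ/mol): S 4556, B 25026, Cl 5159, O 7469.
Overall IE_4 order: S < Cl < O < B.

S, Cl, O, B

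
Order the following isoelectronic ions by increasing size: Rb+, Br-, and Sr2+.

All of these have 36 electrons, so size is governed by nuclear charge alone: the more protons, the stronger the pull on the same electron cloud, and the smaller the ion.
Nuclear charges: Sr2+ (Z=38), Rb+ (Z=37), Br- (Z=35).
Smallest to largest: Sr2+ < Rb+ < Br-.

Sr2+, Rb+, Br-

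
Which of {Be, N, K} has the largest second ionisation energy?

IE_2 is the cost of taking one more electron from the +1 cation: Be⁺ still has 1 valence electron; N⁺ still has 4 valence electrons; K⁺ is the bare [Ar] core.
Pulling an electron out of a noble-gas core costs far more than removing a remaining valence electron, so K sits at the high end of IE_2.
Valence configurations: Be⁺ [He]2s¹, N⁺ [He]2s²2p².
Approximate IE_2 values (kJ/mol): Be 1757, N 2856, K 3052.
Hence IE_2: Be < N < K.

K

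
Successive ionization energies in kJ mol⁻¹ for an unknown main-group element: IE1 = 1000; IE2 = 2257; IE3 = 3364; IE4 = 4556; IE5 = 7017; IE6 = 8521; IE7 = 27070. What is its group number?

Look for the largest jump between consecutive ionization energies: IE7/IE6 ≈ 3.2, far larger than any earlier ratio.
That jump marks the point where a core electron is being removed. So the atom has 6 valence electrons.
A main-group element with 6 valence electrons is in group 16.

Group 16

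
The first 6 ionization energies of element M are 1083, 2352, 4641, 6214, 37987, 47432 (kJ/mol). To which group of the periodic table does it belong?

Group 14

Look for the largest jump between consecutive ionization energies: IE5/IE4 ≈ 6.1, far larger than any earlier ratio.
That jump marks the point where a core electron is being removed. So the atom has 4 valence electrons.
A main-group element with 4 valence electrons is in group 14.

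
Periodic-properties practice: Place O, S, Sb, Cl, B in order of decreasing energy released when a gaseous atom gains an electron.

Cl, S, O, Sb, B

B is in period 2, group 13; O is in period 2, group 16; S is in period 3, group 16; Cl is in period 3, group 17; Sb is in period 5, group 15.
Atoms with high Z_eff and room in the valence shell (especially the halogens) have the most exothermic electron affinities.
These span different periods and groups, so the two trends combine.
Sb > B: period and group pull opposite ways; the across-period shift dominates (103 vs 27 kJ/mol).
O > Sb: both effects reinforce here, so O is clearly the higher of the two.
S > O: this pair runs against the simple trend — see the exception note.
Cl > S: Cl lies to the right of S in period 3, so the across-period effect alone puts Cl higher.
Note the exception: S has a higher electron affinity than O, contrary to the simple trend — the compact 2p subshell of O repels the added electron more than S's larger 3p does.
Tabulated electron affinity (kJ/mol): B 27, O 141, S 200, Cl 349, Sb 103.
So from highest to lowest: Cl > S > O > Sb > B.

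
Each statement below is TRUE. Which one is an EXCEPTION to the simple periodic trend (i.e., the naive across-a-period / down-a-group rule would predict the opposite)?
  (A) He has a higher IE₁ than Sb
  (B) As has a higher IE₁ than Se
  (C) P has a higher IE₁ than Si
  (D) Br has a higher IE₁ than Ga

The general trend: IE₁ increases across a period and decreases down a group.
(A) He (period 1, group 18) vs Sb (period 5, group 15): the stated order agrees with the simple trend.
(B) As (period 4, group 15) vs Se (period 4, group 16): the stated order contradicts the simple trend.
(C) P (period 3, group 15) vs Si (period 3, group 14): the stated order agrees with the simple trend.
(D) Br (period 4, group 17) vs Ga (period 4, group 13): the stated order agrees with the simple trend.
The exception is (B): Se (4p⁴) ionizes more easily than half-filled As (4p³).

(B)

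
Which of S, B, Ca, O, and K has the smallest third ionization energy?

S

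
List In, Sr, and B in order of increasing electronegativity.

Sr, In, B

Atoms toward the upper right of the periodic table pull bonding electrons most strongly.
Neither a single period nor a single group — weigh both effects.
In > Sr: In lies to the right of Sr in period 5, so the across-period effect alone puts In higher.
B > In: B sits above In in group 13, so the down-group effect alone puts B higher.
For reference (Pauling): B 2.04, Sr 0.95, In 1.78.
So from lowest to highest: Sr < In < B.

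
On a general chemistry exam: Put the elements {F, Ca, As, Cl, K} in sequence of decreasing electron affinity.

Cl > F > As > K > Ca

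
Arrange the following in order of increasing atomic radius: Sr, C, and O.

Moving right in a period, electrons are added to the same shell under a stronger nuclear pull, so atoms get smaller; moving down, a new shell is opened and atoms get larger.
Neither a single period nor a single group — weigh both effects.
C > O: both are in period 2; the period trend gives C the larger value.
Sr > C: both effects reinforce here, so Sr is clearly the larger of the two.
Approximate values (pm): C 75, O 63, Sr 185.
So from smallest to largest: O < C < Sr.

O < C < Sr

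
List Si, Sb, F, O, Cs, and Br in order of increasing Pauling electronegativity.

Cs < Si < Sb < Br < O < F

O is in period 2, group 16; F is in period 2, group 17; Si is in period 3, group 14; Br is in period 4, group 17; Sb is in period 5, group 15; Cs is in period 6, group 1.
Electronegativity increases across a period and decreases down a group, tracking effective nuclear charge and atomic size.
Here both period and group differ, so the two effects have to be weighed against each other.
Si > Cs: relative to Cs, both the across-period and down-group shifts push Si's electronegativity up.
Sb > Si: period and group pull opposite ways; the across-period shift dominates (2.05 vs 1.90).
Br > Sb: both effects reinforce here, so Br is clearly the higher of the two.
O > Br: period and group pull opposite ways; the down-group shift dominates (3.44 vs 2.96).
F > O: both are in period 2; the period trend gives F the larger value.
For reference (Pauling): O 3.44, F 3.98, Si 1.90, Br 2.96, Sb 2.05, Cs 0.79.
So from lowest to highest: Cs < Si < Sb < Br < O < F.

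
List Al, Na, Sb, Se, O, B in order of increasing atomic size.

O < B < Se < Al < Sb < Na

Atomic radius shrinks across a period as nuclear charge pulls the same shell inward, and grows down a group as new shells are added.
Neither a single period nor a single group — weigh both effects.
B > O: B lies to the left of O in period 2, so the across-period effect alone puts B larger.
Se > B: the two effects oppose for this pair; the down-group effect wins (116 vs 85 pm).
Al > Se: period and group pull opposite ways; the across-period shift dominates (126 vs 116 pm).
Sb > Al: period and group pull opposite ways; the down-group shift dominates (140 vs 126 pm).
Na > Sb: the two effects oppose for this pair; the across-period effect wins (155 vs 140 pm).
Approximate values (pm): B 85, O 63, Na 155, Al 126, Se 116, Sb 140.
So from smallest to largest: O < B < Se < Al < Sb < Na.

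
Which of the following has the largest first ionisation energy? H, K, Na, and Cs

H is in period 1, group 1; Na is in period 3, group 1; K is in period 4, group 1; Cs is in period 6, group 1.
IE₁ increases left→right with effective nuclear charge and decreases top→bottom as the valence shell moves farther out.
All are in group 1, so first ionization energy increases up the group.
The largest first ionisation energy among these belongs to H.

H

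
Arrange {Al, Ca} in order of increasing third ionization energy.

After 2 electrons have been removed, what remains? Al²⁺ still has 1 valence electron; Ca²⁺ is the bare [Ar] core.
Core electrons are held far more tightly than valence electrons, so Ca tops the IE_3 order.
Approximate IE_3 values (kJ/mol): Al 2745, Ca 4912.
Putting it together, IE_3: Al < Ca.

Al, Ca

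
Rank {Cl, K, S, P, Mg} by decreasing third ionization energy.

Mg, K, Cl, S, P

After 2 electrons have been removed, what remains? Cl²⁺ still has 5 valence electrons; K²⁺ is already 1 electron into the core; S²⁺ still has 4 valence electrons; P²⁺ still has 3 valence electrons; Mg²⁺ is the bare [Ne] core.
Pulling an electron out of a noble-gas core costs far more than removing a remaining valence electron, so K and Mg sit at the high end of IE_3.
Valence configurations: Cl²⁺ [Ne]3s²3p³, S²⁺ [Ne]3s²3p², P²⁺ [Ne]3s²3p¹.
The numbers (kJ/mol): Cl 3822, K 4420, S 3357, P 2914, Mg 7733.
Putting it together, IE_3: P < S < Cl < K < Mg.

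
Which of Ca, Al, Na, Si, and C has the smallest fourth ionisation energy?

Si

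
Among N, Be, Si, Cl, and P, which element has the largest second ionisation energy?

N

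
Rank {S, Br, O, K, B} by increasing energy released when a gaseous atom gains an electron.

B is in period 2, group 13; O is in period 2, group 16; S is in period 3, group 16; K is in period 4, group 1; Br is in period 4, group 17.
Adding an electron releases more energy for atoms nearer the top right (short of the noble gases).
Neither a single period nor a single group — weigh both effects.
K > B: this pair runs against the simple trend — see the exception note.
O > K: relative to K, both the across-period and down-group shifts push O's electron affinity up.
S > O: this pair runs against the simple trend — see the exception note.
Br > S: period and group pull opposite ways; the across-period shift dominates (325 vs 200 kJ/mol).
Note the exception: K has a higher electron affinity than B, contrary to the simple trend — B's ns²np¹ configuration gives only a small electron affinity — the sparsely filled np subshell binds an added electron weakly.
Note the exception: S has a higher electron affinity than O, contrary to the simple trend — the compact 2p subshell of O repels the added electron more than S's larger 3p does.
Approximate values (kJ/mol): B 27, O 141, S 200, K 48, Br 325.
So from lowest to highest: B < K < O < S < Br.

B, K, O, S, Br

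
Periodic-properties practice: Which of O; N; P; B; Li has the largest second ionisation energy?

Consider each +1 ion: O⁺ still has 5 valence electrons; N⁺ still has 4 valence electrons; P⁺ still has 4 valence electrons; B⁺ still has 2 valence electrons; Li⁺ is the bare [He] core.
Pulling an electron out of a noble-gas core costs far more than removing a remaining valence electron, so Li sits at the high end of IE_2.
Valence configurations: O⁺ [He]2s²2p³, N⁺ [He]2s²2p², P⁺ [Ne]3s²3p², B⁺ [He]2s².
The numbers (kJ/mol): O 3388, N 2856, P 1907, B 2427, Li 7298.
Putting it together, IE_2: P < B < N < O < Li.

Li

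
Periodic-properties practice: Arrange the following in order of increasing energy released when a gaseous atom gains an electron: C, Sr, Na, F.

Sr, Na, C, F

C is in period 2, group 14; F is in period 2, group 17; Na is in period 3, group 1; Sr is in period 5, group 2.
Electron affinity generally becomes more exothermic across a period toward the halogens and less exothermic down a group.
These span different periods and groups, so the two trends combine.
Na > Sr: period and group pull opposite ways; the down-group shift dominates (53 vs 5 kJ/mol).
C > Na: relative to Na, both the across-period and down-group shifts push C's electron affinity up.
F > C: F lies to the right of C in period 2, so the across-period effect alone puts F higher.
Tabulated electron affinity (kJ/mol): C 122, F 328, Na 53, Sr 5.
So from lowest to highest: Sr < Na < C < F.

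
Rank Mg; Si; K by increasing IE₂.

Mg, Si, K

After 1 electron has been removed, what remains? Mg⁺ still has 1 valence electron; Si⁺ still has 3 valence electrons; K⁺ is the bare [Ar] core.
Pulling an electron out of a noble-gas core costs far more than removing a remaining valence electron, so K sits at the high end of IE_2.
Valence configurations: Mg⁺ [Ne]3s¹, Si⁺ [Ne]3s²3p¹.
The numbers (kJ/mol): Mg 1451, Si 1577, K 3052.
Putting it together, IE_2: Mg < Si < K.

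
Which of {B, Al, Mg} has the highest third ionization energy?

After 2 electrons have been removed, what remains? B²⁺ still has 1 valence electron; Al²⁺ still has 1 valence electron; Mg²⁺ is the bare [Ne] core.
Pulling an electron out of a noble-gas core costs far more than removing a remaining valence electron, so Mg sits at the high end of IE_3.
Valence configurations: B²⁺ [He]2s¹, Al²⁺ [Ne]3s¹.
The numbers (kJ/mol): B 3660, Al 2745, Mg 7733.
Putting it together, IE_3: Al < B < Mg.

Mg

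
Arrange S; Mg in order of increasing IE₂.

Mg, S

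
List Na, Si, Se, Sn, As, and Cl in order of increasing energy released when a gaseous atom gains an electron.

Na < As < Sn < Si < Se < Cl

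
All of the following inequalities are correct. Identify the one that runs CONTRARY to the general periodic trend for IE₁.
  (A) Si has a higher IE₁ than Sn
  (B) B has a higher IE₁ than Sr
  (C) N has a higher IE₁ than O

The general trend: IE₁ increases across a period and decreases down a group.
(A) Si (period 3, group 14) vs Sn (period 5, group 14): the stated order agrees with the simple trend.
(B) B (period 2, group 13) vs Sr (period 5, group 2): the stated order agrees with the simple trend.
(C) N (period 2, group 15) vs O (period 2, group 16): the stated order contradicts the simple trend.
The exception is (C): pairing an electron in O's 2p⁴ costs repulsion energy, so O ionizes more easily than half-filled N (2p³).

(C)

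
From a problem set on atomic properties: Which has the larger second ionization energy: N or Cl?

The second ionization energy removes an electron from the +1 ion. For each element: N⁺ still has 4 valence electrons; Cl⁺ still has 6 valence electrons.
All are still removing valence electrons, so compare the +1 ions as you would atoms: IE_2 generally rises across a period (higher Z_eff) and falls down a group (larger shell), subject to the usual subshell exceptions.
Valence configurations: N⁺ [He]2s²2p², Cl⁺ [Ne]3s²3p⁴.
The numbers (kJ/mol): N 2856, Cl 2298.
So the second ionization energies run Cl < N.

N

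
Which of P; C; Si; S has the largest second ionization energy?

C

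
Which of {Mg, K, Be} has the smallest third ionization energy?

Consider each +2 ion: Mg²⁺ is the bare [Ne] core; K²⁺ is already 1 electron into the core; Be²⁺ is the bare [He] core.
All of these are removing an electron from a noble-gas core or deeper; the smaller core (lower principal quantum number) is held far more tightly, and within a period the higher nuclear charge binds the same core more tightly.
Approximate IE_3 values (kJ/mol): Mg 7733, K 4420, Be 14849.
Overall IE_3 order: K < Mg < Be.

K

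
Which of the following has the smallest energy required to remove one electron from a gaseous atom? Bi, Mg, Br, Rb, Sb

Rb

Mg is in period 3, group 2; Br is in period 4, group 17; Rb is in period 5, group 1; Sb is in period 5, group 15; Bi is in period 6, group 15.
Removing the outermost electron gets harder across a period and easier down a group.
Here both period and group differ, so the two effects have to be weighed against each other.
Bi > Rb: the two effects oppose for this pair; the across-period effect wins (703 vs 403 kJ/mol).
Mg > Bi: period and group pull opposite ways; the down-group shift dominates (738 vs 703 kJ/mol).
Sb > Mg: the two effects oppose for this pair; the across-period effect wins (831 vs 738 kJ/mol).
Br > Sb: both effects reinforce here, so Br is clearly the higher of the two.
Approximate values (kJ/mol): Mg 738, Br 1140, Rb 403, Sb 831, Bi 703.
The smallest energy required to remove one electron from a gaseous atom among these belongs to Rb.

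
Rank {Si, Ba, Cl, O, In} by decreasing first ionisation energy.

O, Cl, Si, In, Ba

First ionization energy rises across a period (greater Z_eff holds electrons more tightly) and falls down a group (valence electrons are farther from the nucleus).
Here both period and group differ, so the two effects have to be weighed against each other.
In > Ba: relative to Ba, both the across-period and down-group shifts push In's first ionization energy up.
Si > In: relative to In, both the across-period and down-group shifts push Si's first ionization energy up.
Cl > Si: both are in period 3; the period trend gives Cl the larger value.
O > Cl: the two effects oppose for this pair; the down-group effect wins (1314 vs 1251 kJ/mol).
Approximate values (kJ/mol): O 1314, Si 786, Cl 1251, In 558, Ba 503.
So from highest to lowest: O > Cl > Si > In > Ba.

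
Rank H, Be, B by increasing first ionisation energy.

H is in period 1, group 1; Be is in period 2, group 2; B is in period 2, group 13.
First ionization energy rises across a period (greater Z_eff holds electrons more tightly) and falls down a group (valence electrons are farther from the nucleus).
Neither a single period nor a single group — weigh both effects.
Be > B: this pair runs against the simple trend — see the exception note.
H > Be: the two effects oppose for this pair; the down-group effect wins (1312 vs 900 kJ/mol).
Note the exception: Be has a higher first ionization energy than B, contrary to the simple trend — removing B's lone 2p electron is easier than breaking Be's filled 2s².
Approximate values (kJ/mol): H 1312, Be 900, B 801.
So from lowest to highest: B < Be < H.

B, Be, H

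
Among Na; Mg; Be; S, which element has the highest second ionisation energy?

Consider each +1 ion: Na⁺ is the bare [Ne] core; Mg⁺ still has 1 valence electron; Be⁺ still has 1 valence electron; S⁺ still has 5 valence electrons.
Breaking into a closed-shell core is much more expensive than removing a leftover valence electron — Na has the largest IE_2 here.
Valence configurations: Mg⁺ [Ne]3s¹, Be⁺ [He]2s¹, S⁺ [Ne]3s²3p³.
The numbers (kJ/mol): Na 4562, Mg 1451, Be 1757, S 2252.
Overall IE_2 order: Mg < Be < S < Na.

Na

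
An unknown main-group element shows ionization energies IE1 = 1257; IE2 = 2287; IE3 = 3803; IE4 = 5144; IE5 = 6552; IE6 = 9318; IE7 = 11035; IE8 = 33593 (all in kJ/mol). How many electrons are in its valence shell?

Look for the largest jump between consecutive ionization energies: IE8/IE7 ≈ 3.0, far larger than any earlier ratio.
That jump marks the point where a core electron is being removed. So the atom has 7 valence electrons.

7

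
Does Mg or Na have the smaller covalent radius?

Na is in period 3, group 1; Mg is in period 3, group 2.
Atomic radius shrinks across a period as nuclear charge pulls the same shell inward, and grows down a group as new shells are added.
All lie in period 3, so atomic radius increases right to left.
So Mg has the smaller covalent radius (Mg < Na).

Mg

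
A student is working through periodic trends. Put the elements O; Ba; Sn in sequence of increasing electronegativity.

Ba < Sn < O

O is in period 2, group 16; Sn is in period 5, group 14; Ba is in period 6, group 2.
Electronegativity increases across a period and decreases down a group, tracking effective nuclear charge and atomic size.
Here both period and group differ, so the two effects have to be weighed against each other.
Sn > Ba: relative to Ba, both the across-period and down-group shifts push Sn's electronegativity up.
O > Sn: both effects reinforce here, so O is clearly the higher of the two.
Approximate values (Pauling): O 3.44, Sn 1.96, Ba 0.89.
So from lowest to highest: Ba < Sn < O.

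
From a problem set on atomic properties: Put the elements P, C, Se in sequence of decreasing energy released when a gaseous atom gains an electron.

Se > C > P

C is in period 2, group 14; P is in period 3, group 15; Se is in period 4, group 16.
Electron affinity generally becomes more exothermic across a period toward the halogens and less exothermic down a group.
A diagonal step moves right (one effect) and down (the opposite effect) at once.
C > P: period and group pull opposite ways; the down-group shift dominates (122 vs 72 kJ/mol).
Se > C: the two effects oppose for this pair; the across-period effect wins (195 vs 122 kJ/mol).
Tabulated electron affinity (kJ/mol): C 122, P 72, Se 195.
So from highest to lowest: Se > C > P.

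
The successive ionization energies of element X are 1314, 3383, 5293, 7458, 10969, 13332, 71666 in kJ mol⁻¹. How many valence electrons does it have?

Look for the largest jump between consecutive ionization energies: IE7/IE6 ≈ 5.4, far larger than any earlier ratio.
That jump marks the point where a core electron is being removed. So the atom has 6 valence electrons.

6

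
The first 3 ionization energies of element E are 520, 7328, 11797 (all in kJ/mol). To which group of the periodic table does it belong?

Group 1

Look for the largest jump between consecutive ionization energies: IE2/IE1 ≈ 14.1, far larger than any earlier ratio.
That jump marks the point where a core electron is being removed. So the atom has 1 valence electron.
A main-group element with 1 valence electron is in group 1.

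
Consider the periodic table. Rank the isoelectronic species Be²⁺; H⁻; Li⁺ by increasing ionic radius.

Be²⁺ < Li⁺ < H⁻

All of these have 2 electrons, so size is governed by nuclear charge alone: the more protons, the stronger the pull on the same electron cloud, and the smaller the ion.
Nuclear charges: Be²⁺ (Z=4), Li⁺ (Z=3), H⁻ (Z=1).
Smallest to largest: Be²⁺ < Li⁺ < H⁻.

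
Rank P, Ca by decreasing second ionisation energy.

P, Ca

IE_2 is the cost of taking one more electron from the +1 cation: P⁺ still has 4 valence electrons; Ca⁺ still has 1 valence electron.
All are still removing valence electrons, so compare the +1 ions as you would atoms: IE_2 generally rises across a period (higher Z_eff) and falls down a group (larger shell), subject to the usual subshell exceptions.
Valence configurations: P⁺ [Ne]3s²3p², Ca⁺ [Ar]4s¹.
Tabulated IE_2 (kJ/mol): P 1907, Ca 1145.
Putting it together, IE_2: Ca < P.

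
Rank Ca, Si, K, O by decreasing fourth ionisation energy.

O > Ca > K > Si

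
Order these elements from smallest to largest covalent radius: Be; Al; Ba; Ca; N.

N < Be < Al < Ca < Ba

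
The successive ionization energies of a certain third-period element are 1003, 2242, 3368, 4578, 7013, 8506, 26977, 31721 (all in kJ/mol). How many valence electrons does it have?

Look for the largest jump between consecutive ionization energies: IE7/IE6 ≈ 3.2, far larger than any earlier ratio.
That jump marks the point where a core electron is being removed. So the atom has 6 valence electrons.

6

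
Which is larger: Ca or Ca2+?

Forming Ca2+ removes 2 electrons from Ca. Fewer electrons for the same nuclear charge means less shielding and a higher Z_eff on the remaining electrons, and for main-group metals the entire outer shell is lost.
A cation is smaller than its parent atom: Ca2+ < Ca.

Ca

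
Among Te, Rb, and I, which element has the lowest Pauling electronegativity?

Rb

Rb is in period 5, group 1; Te is in period 5, group 16; I is in period 5, group 17.
Smaller atoms with higher effective nuclear charge are more electronegative.
All lie in period 5, so electronegativity increases left to right.
The lowest Pauling electronegativity among these belongs to Rb.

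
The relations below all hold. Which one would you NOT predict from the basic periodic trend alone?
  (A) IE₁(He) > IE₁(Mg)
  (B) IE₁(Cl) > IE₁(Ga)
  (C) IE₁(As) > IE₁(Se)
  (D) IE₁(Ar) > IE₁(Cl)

(C)

The general trend: IE₁ increases across a period and decreases down a group.
(A) He (period 1, group 18) vs Mg (period 3, group 2): the stated order agrees with the simple trend.
(B) Cl (period 3, group 17) vs Ga (period 4, group 13): the stated order agrees with the simple trend.
(C) As (period 4, group 15) vs Se (period 4, group 16): the stated order contradicts the simple trend.
(D) Ar (period 3, group 18) vs Cl (period 3, group 17): the stated order agrees with the simple trend.
The exception is (C): Se (4p⁴) ionizes more easily than half-filled As (4p³).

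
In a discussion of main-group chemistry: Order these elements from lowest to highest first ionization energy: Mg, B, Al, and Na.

Across a period the outer electron is held more tightly (higher IE₁); down a group it sits in a higher shell, more shielded, and comes off more easily.
These span different periods and groups, so the two trends combine.
Al > Na: Al lies to the right of Na in period 3, so the across-period effect alone puts Al higher.
Mg > Al: this pair runs against the simple trend — see the exception note.
B > Mg: relative to Mg, both the across-period and down-group shifts push B's first ionization energy up.
Note the exception: Mg has a higher first ionization energy than Al, contrary to the simple trend — Al's single 3p electron is easier to remove than one from Mg's filled 3s².
Tabulated first ionization energy (kJ/mol): B 801, Na 496, Mg 738, Al 578.
So from lowest to highest: Na < Al < Mg < B.

Na < Al < Mg < B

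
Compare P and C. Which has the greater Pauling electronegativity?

C

Electronegativity increases across a period and decreases down a group, tracking effective nuclear charge and atomic size.
These sit on a diagonal, where the across-period and down-group effects partly cancel.
C > P: the two effects oppose for this pair; the down-group effect wins (2.55 vs 2.19).
For reference (Pauling): C 2.55, P 2.19.
So C has the greater Pauling electronegativity (C > P).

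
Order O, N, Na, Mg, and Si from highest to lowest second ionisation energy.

Na > O > N > Si > Mg

The second ionization energy removes an electron from the +1 ion. For each element: O⁺ still has 5 valence electrons; N⁺ still has 4 valence electrons; Na⁺ is the bare [Ne] core; Mg⁺ still has 1 valence electron; Si⁺ still has 3 valence electrons.
Pulling an electron out of a noble-gas core costs far more than removing a remaining valence electron, so Na sits at the high end of IE_2.
Valence configurations: O⁺ [He]2s²2p³, N⁺ [He]2s²2p², Mg⁺ [Ne]3s¹, Si⁺ [Ne]3s²3p¹.
The numbers (kJ/mol): O 3388, N 2856, Na 4562, Mg 1451, Si 1577.
Hence IE_2: Mg < Si < N < O < Na.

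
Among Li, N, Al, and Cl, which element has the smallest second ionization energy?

Al

IE_2 is the cost of taking one more electron from the +1 cation: Li⁺ is the bare [He] core; N⁺ still has 4 valence electrons; Al⁺ still has 2 valence electrons; Cl⁺ still has 6 valence electrons.
Core electrons are held far more tightly than valence electrons, so Li tops the IE_2 order.
Valence configurations: N⁺ [He]2s²2p², Al⁺ [Ne]3s², Cl⁺ [Ne]3s²3p⁴.
Tabulated IE_2 (kJ/mol): Li 7298, N 2856, Al 1817, Cl 2298.
Overall IE_2 order: Al < Cl < N < Li.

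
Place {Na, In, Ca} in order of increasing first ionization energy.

Na is in period 3, group 1; Ca is in period 4, group 2; In is in period 5, group 13.
Across a period the outer electron is held more tightly (higher IE₁); down a group it sits in a higher shell, more shielded, and comes off more easily.
These sit on a diagonal, where the across-period and down-group effects partly cancel.
In > Na: the two effects oppose for this pair; the across-period effect wins (558 vs 496 kJ/mol).
Ca > In: period and group pull opposite ways; the down-group shift dominates (590 vs 558 kJ/mol).
For reference (kJ/mol): Na 496, Ca 590, In 558.
So from lowest to highest: Na < In < Ca.

Na < In < Ca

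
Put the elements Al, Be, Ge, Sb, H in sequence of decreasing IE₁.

H > Be > Sb > Ge > Al

First ionization energy rises across a period (greater Z_eff holds electrons more tightly) and falls down a group (valence electrons are farther from the nucleus).
A diagonal step moves right (one effect) and down (the opposite effect) at once.
Ge > Al: the two effects oppose for this pair; the across-period effect wins (762 vs 578 kJ/mol).
Sb > Ge: the two effects oppose for this pair; the across-period effect wins (831 vs 762 kJ/mol).
Be > Sb: period and group pull opposite ways; the down-group shift dominates (900 vs 831 kJ/mol).
H > Be: the two effects oppose for this pair; the down-group effect wins (1312 vs 900 kJ/mol).
Tabulated first ionization energy (kJ/mol): H 1312, Be 900, Al 578, Ge 762, Sb 831.
So from highest to lowest: H > Be > Sb > Ge > Al.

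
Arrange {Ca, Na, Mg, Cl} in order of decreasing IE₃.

Mg > Na > Ca > Cl

The third ionization energy removes an electron from the +2 ion. For each element: Ca²⁺ is the bare [Ar] core; Na²⁺ is already 1 electron into the core; Mg²⁺ is the bare [Ne] core; Cl²⁺ still has 5 valence electrons.
Breaking into a closed-shell core is much more expensive than removing a leftover valence electron — Ca, Na and Mg have the largest IE_3 here.
The numbers (kJ/mol): Ca 4912, Na 6910, Mg 7733, Cl 3822.
Hence IE_3: Cl < Ca < Na < Mg.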